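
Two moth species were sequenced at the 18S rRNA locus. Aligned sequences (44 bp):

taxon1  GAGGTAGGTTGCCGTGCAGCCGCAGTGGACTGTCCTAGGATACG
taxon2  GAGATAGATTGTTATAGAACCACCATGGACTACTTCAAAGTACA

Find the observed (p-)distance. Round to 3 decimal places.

0.455

The sequences differ at 20 of 44 positions.
p = 20/44 = 0.454545… ≈ 0.455 (to 3 d.p.).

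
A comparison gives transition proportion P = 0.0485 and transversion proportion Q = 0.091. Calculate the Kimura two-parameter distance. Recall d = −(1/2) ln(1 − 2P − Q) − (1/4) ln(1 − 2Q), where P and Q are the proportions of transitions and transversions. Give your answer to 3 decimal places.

0.154

Under the Kimura two-parameter model, d = −½ ln(1 − 2P − Q) − ¼ ln(1 − 2Q).
1 − 2P − Q = 0.812, giving −½ ln(0.812) = 0.104127.
1 − 2Q = 0.818, giving −¼ ln(0.818) = 0.050223.
d = 0.104127 + 0.050223 = 0.154350.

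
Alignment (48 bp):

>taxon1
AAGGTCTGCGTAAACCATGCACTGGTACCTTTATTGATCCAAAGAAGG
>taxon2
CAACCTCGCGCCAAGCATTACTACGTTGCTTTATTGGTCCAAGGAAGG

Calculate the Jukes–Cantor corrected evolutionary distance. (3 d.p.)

The sequences differ at 19 of 48 sites, so p = 19/48 ≈ 0.395833.
d = −(3/4) ln(1 − 4p/3) = −0.75 ln(1 − 0.527777) = −0.75 ln(0.472223)
  = −0.75 × (-0.750304) = 0.562728 substitutions/site.

0.563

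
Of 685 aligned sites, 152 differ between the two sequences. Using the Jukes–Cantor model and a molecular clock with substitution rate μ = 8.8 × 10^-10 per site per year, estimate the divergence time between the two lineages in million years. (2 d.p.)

p = 152/685 ≈ 0.221898.
d = −(3/4) ln(1 − 4p/3) = −0.75 ln(1 − 0.295864) = −0.75 ln(0.704136)
  = −0.75 × (-0.350784) = 0.263088 substitutions/site.
Under a molecular clock d = 2μt, so t = d/(2μ) = 0.263088 / (2 × 8.8 × 10^-10) = 149.48 million years.

149.48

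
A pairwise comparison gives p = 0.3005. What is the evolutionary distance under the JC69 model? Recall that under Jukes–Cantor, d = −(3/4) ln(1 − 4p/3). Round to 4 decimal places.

0.3840

d = −(3/4) ln(1 − 4p/3) = −0.75 ln(1 − 0.400667) = −0.75 ln(0.599333)
  = −0.75 × (-0.511938) = 0.383954 substitutions/site.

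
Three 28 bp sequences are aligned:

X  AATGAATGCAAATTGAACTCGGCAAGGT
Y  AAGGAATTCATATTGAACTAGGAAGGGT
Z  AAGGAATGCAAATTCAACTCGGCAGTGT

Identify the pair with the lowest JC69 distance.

X–Y: 6/28 differ, p = 0.214, d = 0.252.
X–Z: 4/28 differ, p = 0.143, d = 0.158.
Y–Z: 6/28 differ, p = 0.214, d = 0.252.
The smallest distance is between X and Z.

X and Z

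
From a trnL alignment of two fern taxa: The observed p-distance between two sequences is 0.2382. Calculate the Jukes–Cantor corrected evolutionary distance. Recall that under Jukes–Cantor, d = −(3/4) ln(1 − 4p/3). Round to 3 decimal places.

0.287

d = −(3/4) ln(1 − 4p/3) = −0.75 ln(1 − 0.3176) = −0.75 ln(0.6824)
  = −0.75 × (-0.382139) = 0.286604 substitutions/site.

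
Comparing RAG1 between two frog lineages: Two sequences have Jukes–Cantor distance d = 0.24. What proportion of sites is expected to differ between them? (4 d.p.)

0.2054

p = (3/4)(1 − e^(−4d/3)) = 0.75 × (1 − e^(-0.32)) = 0.75 × (1 − 0.726149) = 0.205388.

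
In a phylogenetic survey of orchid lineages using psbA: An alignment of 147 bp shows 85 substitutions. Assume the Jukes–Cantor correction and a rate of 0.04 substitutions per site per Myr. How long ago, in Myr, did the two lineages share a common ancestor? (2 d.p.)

p = 85/147 ≈ 0.578231.
d = −(3/4) ln(1 − 4p/3) = −0.75 ln(1 − 0.770975) = −0.75 ln(0.229025)
  = −0.75 × (-1.473924) = 1.105443 substitutions/site.
Under a molecular clock d = 2μt, so t = d/(2μ) = 1.105443 / (2 × 0.04) = 13.82 Myr.

13.82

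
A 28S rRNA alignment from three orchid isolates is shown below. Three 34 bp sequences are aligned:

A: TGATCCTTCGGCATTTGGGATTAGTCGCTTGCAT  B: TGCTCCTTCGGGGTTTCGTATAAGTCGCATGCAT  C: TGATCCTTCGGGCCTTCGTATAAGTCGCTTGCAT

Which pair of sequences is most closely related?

B and C

A–B: 7/34 differ, p = 0.206, d = 0.241.
A–C: 6/34 differ, p = 0.176, d = 0.201.
B–C: 4/34 differ, p = 0.118, d = 0.128.
The smallest distance is between B and C.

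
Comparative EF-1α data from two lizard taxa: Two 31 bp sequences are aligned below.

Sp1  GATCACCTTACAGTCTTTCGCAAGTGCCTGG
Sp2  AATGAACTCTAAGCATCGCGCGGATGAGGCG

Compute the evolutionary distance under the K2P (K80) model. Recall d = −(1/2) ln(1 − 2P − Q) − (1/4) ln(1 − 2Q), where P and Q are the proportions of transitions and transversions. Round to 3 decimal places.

Of 31 sites, 7 differences are transitions and 10 are transversions, so P = 7/31 ≈ 0.225806 and Q = 10/31 ≈ 0.322581.
Under the Kimura two-parameter model, d = −½ ln(1 − 2P − Q) − ¼ ln(1 − 2Q).
1 − 2P − Q = 0.225807, giving −½ ln(0.225807) = 0.744037.
1 − 2Q = 0.354838, giving −¼ ln(0.354838) = 0.259023.
d = 0.744037 + 0.259023 = 1.003060.

1.003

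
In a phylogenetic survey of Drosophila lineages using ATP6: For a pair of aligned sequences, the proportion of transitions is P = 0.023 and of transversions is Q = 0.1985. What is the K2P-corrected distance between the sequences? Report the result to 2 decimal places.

Under the Kimura two-parameter model, d = −½ ln(1 − 2P − Q) − ¼ ln(1 − 2Q).
1 − 2P − Q = 0.7555, giving −½ ln(0.7555) = 0.140188.
1 − 2Q = 0.603, giving −¼ ln(0.603) = 0.126460.
d = 0.140188 + 0.126460 = 0.266648.

0.27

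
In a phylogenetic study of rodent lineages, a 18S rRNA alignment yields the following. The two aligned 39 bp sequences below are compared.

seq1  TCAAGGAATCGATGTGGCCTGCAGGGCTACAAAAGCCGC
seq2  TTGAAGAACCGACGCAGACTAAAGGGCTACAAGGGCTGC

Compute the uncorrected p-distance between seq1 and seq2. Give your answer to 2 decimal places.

The sequences differ at 13 of 39 positions.
p = 13/39 = 0.333333… ≈ 0.33 (to 2 d.p.).

0.33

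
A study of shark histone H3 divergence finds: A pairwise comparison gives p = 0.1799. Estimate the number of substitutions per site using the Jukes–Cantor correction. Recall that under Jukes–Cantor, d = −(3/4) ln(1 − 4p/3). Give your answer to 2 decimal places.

d = −(3/4) ln(1 − 4p/3) = −0.75 ln(1 − 0.239867) = −0.75 ln(0.760133)
  = −0.75 × (-0.274262) = 0.205697 substitutions/site.

0.21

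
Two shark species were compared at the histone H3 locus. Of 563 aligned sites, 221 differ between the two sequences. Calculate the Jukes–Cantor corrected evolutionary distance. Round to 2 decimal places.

p = 221/563 ≈ 0.39254.
d = −(3/4) ln(1 − 4p/3) = −0.75 ln(1 − 0.523387) = −0.75 ln(0.476613)
  = −0.75 × (-0.741050) = 0.555788 substitutions/site.

0.56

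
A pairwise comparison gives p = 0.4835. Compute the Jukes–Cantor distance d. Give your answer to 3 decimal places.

0.776

d = −(3/4) ln(1 − 4p/3) = −0.75 ln(1 − 0.644667) = −0.75 ln(0.355333)
  = −0.75 × (-1.034700) = 0.776025 substitutions/site.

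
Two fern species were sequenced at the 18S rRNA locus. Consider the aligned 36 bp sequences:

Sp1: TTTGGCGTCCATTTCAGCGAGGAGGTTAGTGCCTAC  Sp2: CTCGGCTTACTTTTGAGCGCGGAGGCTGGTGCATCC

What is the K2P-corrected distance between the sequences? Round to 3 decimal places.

Of 36 sites, 4 differences are transitions and 7 are transversions, so P = 4/36 ≈ 0.111111 and Q = 7/36 ≈ 0.194444.
Under the Kimura two-parameter model, d = −½ ln(1 − 2P − Q) − ¼ ln(1 − 2Q).
1 − 2P − Q = 0.583334, giving −½ ln(0.583334) = 0.269498.
1 − 2Q = 0.611112, giving −¼ ln(0.611112) = 0.123119.
d = 0.269498 + 0.123119 = 0.392617.

0.393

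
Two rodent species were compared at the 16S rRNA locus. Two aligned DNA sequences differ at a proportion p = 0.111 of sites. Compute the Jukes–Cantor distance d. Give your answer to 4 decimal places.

0.1201

d = −(3/4) ln(1 − 4p/3) = −0.75 ln(1 − 0.148) = −0.75 ln(0.852)
  = −0.75 × (-0.160169) = 0.120127 substitutions/site.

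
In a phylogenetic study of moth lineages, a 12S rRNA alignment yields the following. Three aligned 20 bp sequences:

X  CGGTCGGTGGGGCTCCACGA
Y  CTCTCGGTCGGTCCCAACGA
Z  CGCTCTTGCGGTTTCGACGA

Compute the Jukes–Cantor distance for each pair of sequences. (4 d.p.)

X–Y: 6/20 sites differ → p = 0.3, d = −0.75 ln(1 − 0.4) = 0.383119 ≈ 0.3831.
X–Z: 8/20 sites differ → p = 0.4, d = −0.75 ln(1 − 0.533333) = 0.571605 ≈ 0.5716.
Y–Z: 7/20 sites differ → p = 0.35, d = −0.75 ln(1 − 0.466667) = 0.471457 ≈ 0.4715.

d(X,Y) = 0.3831, d(X,Z) = 0.5716, d(Y,Z) = 0.4715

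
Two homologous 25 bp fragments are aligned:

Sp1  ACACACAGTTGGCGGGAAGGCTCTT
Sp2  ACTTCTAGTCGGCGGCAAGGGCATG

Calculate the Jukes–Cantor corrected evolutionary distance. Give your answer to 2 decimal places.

The sequences differ at 10 of 25 sites (3, 4, 5, 6, 10, 16, 21, 22, 23, 25), so p = 10/25 = 0.4.
d = −(3/4) ln(1 − 4p/3) = −0.75 ln(1 − 0.533333) = −0.75 ln(0.466667)
  = −0.75 × (-0.762139) = 0.571604 substitutions/site.

0.57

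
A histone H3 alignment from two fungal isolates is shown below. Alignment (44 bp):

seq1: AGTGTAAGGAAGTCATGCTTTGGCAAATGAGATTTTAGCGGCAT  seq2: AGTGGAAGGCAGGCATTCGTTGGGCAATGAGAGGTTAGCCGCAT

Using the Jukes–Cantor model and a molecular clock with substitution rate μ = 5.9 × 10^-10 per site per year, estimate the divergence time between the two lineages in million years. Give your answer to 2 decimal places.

229.46

The sequences differ at 10 of 44 sites (5, 10, 13, 17, 19, 24, 25, 33, 34, 40), so p = 10/44 ≈ 0.227273.
d = −(3/4) ln(1 − 4p/3) = −0.75 ln(1 − 0.303031) = −0.75 ln(0.696969)
  = −0.75 × (-0.361014) = 0.270761 substitutions/site.
Under a molecular clock d = 2μt, so t = d/(2μ) = 0.270761 / (2 × 5.9 × 10^-10) = 229.46 million years.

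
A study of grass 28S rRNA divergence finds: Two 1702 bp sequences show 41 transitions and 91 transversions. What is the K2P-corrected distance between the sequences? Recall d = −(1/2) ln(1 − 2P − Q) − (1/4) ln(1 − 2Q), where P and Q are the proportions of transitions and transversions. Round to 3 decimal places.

0.082

P = 41/1702 ≈ 0.024089 and Q = 91/1702 ≈ 0.053467.
Under the Kimura two-parameter model, d = −½ ln(1 − 2P − Q) − ¼ ln(1 − 2Q).
1 − 2P − Q = 0.898355, giving −½ ln(0.898355) = 0.053595.
1 − 2Q = 0.893066, giving −¼ ln(0.893066) = 0.028274.
d = 0.053595 + 0.028274 = 0.081869.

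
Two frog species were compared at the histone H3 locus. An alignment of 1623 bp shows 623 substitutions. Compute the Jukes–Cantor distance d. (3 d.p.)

0.538

p = 623/1623 ≈ 0.383857.
d = −(3/4) ln(1 − 4p/3) = −0.75 ln(1 − 0.511809) = −0.75 ln(0.488191)
  = −0.75 × (-0.717049) = 0.537787 substitutions/site.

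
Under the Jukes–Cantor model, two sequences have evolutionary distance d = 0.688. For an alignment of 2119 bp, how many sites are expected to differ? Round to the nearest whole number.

Invert JC69: p = (3/4)(1 − e^(−4d/3)) = 0.75 × (1 − e^(-0.917333)) = 0.75 × (1 − 0.399583) = 0.450313.
Expected differing sites = pL ≈ 0.450313 × 2119 = 954.213247 ≈ 954.

954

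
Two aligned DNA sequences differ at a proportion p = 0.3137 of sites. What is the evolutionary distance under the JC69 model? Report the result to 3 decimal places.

0.406

d = −(3/4) ln(1 − 4p/3) = −0.75 ln(1 − 0.418267) = −0.75 ln(0.581733)
  = −0.75 × (-0.541744) = 0.406308 substitutions/site.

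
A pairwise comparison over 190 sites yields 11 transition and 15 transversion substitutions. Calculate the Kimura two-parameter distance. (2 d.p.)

0.15

P = 11/190 ≈ 0.057895 and Q = 15/190 ≈ 0.078947.
Under the Kimura two-parameter model, d = −½ ln(1 − 2P − Q) − ¼ ln(1 − 2Q).
1 − 2P − Q = 0.805263, giving −½ ln(0.805263) = 0.108293.
1 − 2Q = 0.842106, giving −¼ ln(0.842106) = 0.042962.
d = 0.108293 + 0.042962 = 0.151255.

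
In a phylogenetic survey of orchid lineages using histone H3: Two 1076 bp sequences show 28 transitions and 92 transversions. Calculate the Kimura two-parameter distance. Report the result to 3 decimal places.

P = 28/1076 ≈ 0.026022 and Q = 92/1076 ≈ 0.085502.
Under the Kimura two-parameter model, d = −½ ln(1 − 2P − Q) − ¼ ln(1 − 2Q).
1 − 2P − Q = 0.862454, giving −½ ln(0.862454) = 0.073987.
1 − 2Q = 0.828996, giving −¼ ln(0.828996) = 0.046885.
d = 0.073987 + 0.046885 = 0.120872.

0.121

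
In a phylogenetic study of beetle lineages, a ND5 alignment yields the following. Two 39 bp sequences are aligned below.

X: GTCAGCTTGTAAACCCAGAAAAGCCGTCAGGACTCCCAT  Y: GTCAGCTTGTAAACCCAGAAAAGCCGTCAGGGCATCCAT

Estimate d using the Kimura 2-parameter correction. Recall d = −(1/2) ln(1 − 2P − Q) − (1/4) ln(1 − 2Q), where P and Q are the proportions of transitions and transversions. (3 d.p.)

0.082

Of 39 sites, 2 differences are transitions and 1 are transversions, so P = 2/39 ≈ 0.051282 and Q = 1/39 ≈ 0.025641.
Under the Kimura two-parameter model, d = −½ ln(1 − 2P − Q) − ¼ ln(1 − 2Q).
1 − 2P − Q = 0.871795, giving −½ ln(0.871795) = 0.068600.
1 − 2Q = 0.948718, giving −¼ ln(0.948718) = 0.013161.
d = 0.068600 + 0.013161 = 0.081761.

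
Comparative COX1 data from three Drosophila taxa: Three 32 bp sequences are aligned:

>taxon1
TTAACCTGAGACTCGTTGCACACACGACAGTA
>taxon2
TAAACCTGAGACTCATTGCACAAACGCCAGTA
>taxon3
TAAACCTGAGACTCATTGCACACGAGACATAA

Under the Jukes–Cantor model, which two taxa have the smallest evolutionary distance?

taxon1–taxon2: 4/32 differ, p = 0.125, d = 0.137.
taxon1–taxon3: 6/32 differ, p = 0.188, d = 0.216.
taxon2–taxon3: 6/32 differ, p = 0.188, d = 0.216.
The smallest distance is between taxon1 and taxon2.

taxon1 and taxon2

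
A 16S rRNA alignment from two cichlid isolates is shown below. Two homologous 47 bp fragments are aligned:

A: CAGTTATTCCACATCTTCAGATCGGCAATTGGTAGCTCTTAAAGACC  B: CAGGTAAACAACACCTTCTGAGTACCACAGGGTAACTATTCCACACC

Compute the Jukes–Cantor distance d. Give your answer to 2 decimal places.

The sequences differ at 18 of 47 sites, so p = 18/47 ≈ 0.382979.
d = −(3/4) ln(1 − 4p/3) = −0.75 ln(1 − 0.510639) = −0.75 ln(0.489361)
  = −0.75 × (-0.714655) = 0.535991 substitutions/site.

0.54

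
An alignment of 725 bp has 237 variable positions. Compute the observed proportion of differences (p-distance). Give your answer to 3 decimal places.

p = 237/725 = 0.326896… ≈ 0.327 (to 3 d.p.).

0.327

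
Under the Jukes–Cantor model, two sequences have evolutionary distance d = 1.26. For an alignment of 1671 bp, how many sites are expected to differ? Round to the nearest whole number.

1020

Invert JC69: p = (3/4)(1 − e^(−4d/3)) = 0.75 × (1 − e^(-1.68)) = 0.75 × (1 − 0.186374) = 0.610220.
Expected differing sites = pL ≈ 0.610220 × 1671 = 1019.67762 ≈ 1020.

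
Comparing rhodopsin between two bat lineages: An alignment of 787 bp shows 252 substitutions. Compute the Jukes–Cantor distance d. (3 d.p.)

p = 252/787 ≈ 0.320203.
d = −(3/4) ln(1 − 4p/3) = −0.75 ln(1 − 0.426937) = −0.75 ln(0.573063)
  = −0.75 × (-0.556760) = 0.417570 substitutions/site.

0.418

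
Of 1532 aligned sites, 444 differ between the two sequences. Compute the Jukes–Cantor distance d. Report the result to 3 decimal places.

p = 444/1532 ≈ 0.289817.
d = −(3/4) ln(1 − 4p/3) = −0.75 ln(1 − 0.386423) = −0.75 ln(0.613577)
  = −0.75 × (-0.488450) = 0.366338 substitutions/site.

0.366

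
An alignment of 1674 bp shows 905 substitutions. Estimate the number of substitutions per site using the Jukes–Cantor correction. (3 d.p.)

p = 905/1674 ≈ 0.540621.
d = −(3/4) ln(1 − 4p/3) = −0.75 ln(1 − 0.720828) = −0.75 ln(0.279172)
  = −0.75 × (-1.275927) = 0.956945 substitutions/site.

0.957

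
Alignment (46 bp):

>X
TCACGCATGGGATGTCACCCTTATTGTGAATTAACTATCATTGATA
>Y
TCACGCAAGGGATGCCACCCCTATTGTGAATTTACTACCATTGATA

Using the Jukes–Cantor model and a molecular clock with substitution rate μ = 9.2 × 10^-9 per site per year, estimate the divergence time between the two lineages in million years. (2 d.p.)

6.38

The sequences differ at 5 of 46 sites (8, 15, 21, 33, 38), so p = 5/46 ≈ 0.108696.
d = −(3/4) ln(1 − 4p/3) = −0.75 ln(1 − 0.144928) = −0.75 ln(0.855072)
  = −0.75 × (-0.156570) = 0.117428 substitutions/site.
Under a molecular clock d = 2μt, so t = d/(2μ) = 0.117428 / (2 × 9.2 × 10^-9) = 6.38 million years.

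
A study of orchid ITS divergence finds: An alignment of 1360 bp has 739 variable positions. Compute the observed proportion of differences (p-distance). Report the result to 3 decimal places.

p = 739/1360 = 0.543382… ≈ 0.543 (to 3 d.p.).

0.543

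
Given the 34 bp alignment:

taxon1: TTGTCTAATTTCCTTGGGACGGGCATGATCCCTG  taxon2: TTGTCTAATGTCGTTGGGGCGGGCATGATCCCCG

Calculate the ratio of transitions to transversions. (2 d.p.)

1.00

Transitions are A↔G and C↔T; transversions are all other mismatches.
Transitions: 2. Transversions: 2.
R = 2/2 = 1.00.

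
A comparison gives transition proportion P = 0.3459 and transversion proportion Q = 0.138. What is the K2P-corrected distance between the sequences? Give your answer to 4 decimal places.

0.9661

Under the Kimura two-parameter model, d = −½ ln(1 − 2P − Q) − ¼ ln(1 − 2Q).
1 − 2P − Q = 0.1702, giving −½ ln(0.1702) = 0.885391.
1 − 2Q = 0.724, giving −¼ ln(0.724) = 0.080741.
d = 0.885391 + 0.080741 = 0.966132.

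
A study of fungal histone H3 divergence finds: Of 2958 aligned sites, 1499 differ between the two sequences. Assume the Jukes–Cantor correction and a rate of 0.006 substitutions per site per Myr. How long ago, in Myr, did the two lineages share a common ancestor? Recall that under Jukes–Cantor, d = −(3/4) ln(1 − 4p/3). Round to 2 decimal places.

p = 1499/2958 ≈ 0.506761.
d = −(3/4) ln(1 − 4p/3) = −0.75 ln(1 − 0.675681) = −0.75 ln(0.324319)
  = −0.75 × (-1.126028) = 0.844521 substitutions/site.
Under a molecular clock d = 2μt, so t = d/(2μ) = 0.844521 / (2 × 0.006) = 70.38 Myr.

70.38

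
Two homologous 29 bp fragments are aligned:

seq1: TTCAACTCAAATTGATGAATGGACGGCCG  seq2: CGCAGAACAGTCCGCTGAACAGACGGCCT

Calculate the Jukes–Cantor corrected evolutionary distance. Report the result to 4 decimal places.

The sequences differ at 13 of 29 sites, so p = 13/29 ≈ 0.448276.
d = −(3/4) ln(1 − 4p/3) = −0.75 ln(1 − 0.597701) = −0.75 ln(0.402299)
  = −0.75 × (-0.910560) = 0.682920 substitutions/site.

0.6829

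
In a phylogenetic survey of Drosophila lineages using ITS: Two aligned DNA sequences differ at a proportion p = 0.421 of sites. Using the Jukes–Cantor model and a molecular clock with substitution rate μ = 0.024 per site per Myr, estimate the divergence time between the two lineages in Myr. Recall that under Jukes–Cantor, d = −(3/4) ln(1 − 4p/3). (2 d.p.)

d = −(3/4) ln(1 − 4p/3) = −0.75 ln(1 − 0.561333) = −0.75 ln(0.438667)
  = −0.75 × (-0.824015) = 0.618011 substitutions/site.
Under a molecular clock d = 2μt, so t = d/(2μ) = 0.618011 / (2 × 0.024) = 12.88 Myr.

12.88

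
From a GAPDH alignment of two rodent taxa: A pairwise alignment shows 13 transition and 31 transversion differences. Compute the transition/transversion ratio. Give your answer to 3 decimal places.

R = 13/31 = 0.419354… ≈ 0.419 (to 3 d.p.).

0.419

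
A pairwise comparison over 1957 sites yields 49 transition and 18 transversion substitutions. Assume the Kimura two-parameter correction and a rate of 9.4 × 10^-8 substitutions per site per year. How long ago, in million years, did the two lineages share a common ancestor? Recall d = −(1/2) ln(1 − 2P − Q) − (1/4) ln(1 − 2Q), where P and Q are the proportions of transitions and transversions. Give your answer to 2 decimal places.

0.19

P = 49/1957 ≈ 0.025038 and Q = 18/1957 ≈ 0.009198.
Under the Kimura two-parameter model, d = −½ ln(1 − 2P − Q) − ¼ ln(1 − 2Q).
1 − 2P − Q = 0.940726, giving −½ ln(0.940726) = 0.030552.
1 − 2Q = 0.981604, giving −¼ ln(0.981604) = 0.004642.
d = 0.030552 + 0.004642 = 0.035194.
Under a molecular clock d = 2μt, so t = d/(2μ) = 0.035194 / (2 × 9.4 × 10^-8) = 0.19 million years.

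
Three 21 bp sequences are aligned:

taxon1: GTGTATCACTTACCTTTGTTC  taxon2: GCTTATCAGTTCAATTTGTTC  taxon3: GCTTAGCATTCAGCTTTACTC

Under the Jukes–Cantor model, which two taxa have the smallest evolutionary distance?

taxon1 and taxon2

taxon1–taxon2: 6/21 differ, p = 0.286, d = 0.360.
taxon1–taxon3: 8/21 differ, p = 0.381, d = 0.532.
taxon2–taxon3: 8/21 differ, p = 0.381, d = 0.532.
The smallest distance is between taxon1 and taxon2.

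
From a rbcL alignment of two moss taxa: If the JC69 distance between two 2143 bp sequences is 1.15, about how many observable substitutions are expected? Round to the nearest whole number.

1260

Invert JC69: p = (3/4)(1 − e^(−4d/3)) = 0.75 × (1 − e^(-1.533333)) = 0.75 × (1 − 0.215815) = 0.588139.
Expected differing sites = pL ≈ 0.588139 × 2143 = 1260.381877 ≈ 1260.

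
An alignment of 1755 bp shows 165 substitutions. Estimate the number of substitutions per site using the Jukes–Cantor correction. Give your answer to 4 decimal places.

p = 165/1755 ≈ 0.094017.
d = −(3/4) ln(1 − 4p/3) = −0.75 ln(1 − 0.125356) = −0.75 ln(0.874644)
  = −0.75 × (-0.133938) = 0.100454 substitutions/site.

0.1005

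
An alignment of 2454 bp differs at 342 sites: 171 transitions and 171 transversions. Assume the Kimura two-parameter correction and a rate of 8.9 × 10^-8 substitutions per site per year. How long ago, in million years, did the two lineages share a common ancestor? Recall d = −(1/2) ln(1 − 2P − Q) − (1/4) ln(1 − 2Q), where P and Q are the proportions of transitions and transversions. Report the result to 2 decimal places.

P = 171/2454 ≈ 0.069682 and Q = 171/2454 ≈ 0.069682.
Under the Kimura two-parameter model, d = −½ ln(1 − 2P − Q) − ¼ ln(1 − 2Q).
1 − 2P − Q = 0.790954, giving −½ ln(0.790954) = 0.117258.
1 − 2Q = 0.860636, giving −¼ ln(0.860636) = 0.037521.
d = 0.117258 + 0.037521 = 0.154779.
Under a molecular clock d = 2μt, so t = d/(2μ) = 0.154779 / (2 × 8.9 × 10^-8) = 0.87 million years.

0.87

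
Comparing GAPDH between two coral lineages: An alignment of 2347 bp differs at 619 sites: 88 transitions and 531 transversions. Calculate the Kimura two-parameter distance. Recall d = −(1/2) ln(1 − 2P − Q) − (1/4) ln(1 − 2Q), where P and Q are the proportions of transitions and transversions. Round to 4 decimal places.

P = 88/2347 ≈ 0.037495 and Q = 531/2347 ≈ 0.226246.
Under the Kimura two-parameter model, d = −½ ln(1 − 2P − Q) − ¼ ln(1 − 2Q).
1 − 2P − Q = 0.698764, giving −½ ln(0.698764) = 0.179221.
1 − 2Q = 0.547508, giving −¼ ln(0.547508) = 0.150595.
d = 0.179221 + 0.150595 = 0.329816.

0.3298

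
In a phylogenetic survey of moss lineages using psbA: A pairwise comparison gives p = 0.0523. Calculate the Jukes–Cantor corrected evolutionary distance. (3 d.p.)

0.054

d = −(3/4) ln(1 − 4p/3) = −0.75 ln(1 − 0.069733) = −0.75 ln(0.930267)
  = −0.75 × (-0.072284) = 0.054213 substitutions/site.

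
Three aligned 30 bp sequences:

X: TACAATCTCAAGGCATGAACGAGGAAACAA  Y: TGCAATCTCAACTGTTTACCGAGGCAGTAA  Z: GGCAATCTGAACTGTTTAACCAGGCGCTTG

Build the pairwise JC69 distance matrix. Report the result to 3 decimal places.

X–Y: 10/30 sites differ → p ≈ 0.333333, d = −0.75 ln(1 − 0.444444) = 0.440839 ≈ 0.441.
X–Z: 15/30 sites differ → p = 0.5, d = −0.75 ln(1 − 0.666667) = 0.823960 ≈ 0.824.
Y–Z: 8/30 sites differ → p ≈ 0.266667, d = −0.75 ln(1 − 0.355556) = 0.329526 ≈ 0.330.

d(X,Y) = 0.441, d(X,Z) = 0.824, d(Y,Z) = 0.330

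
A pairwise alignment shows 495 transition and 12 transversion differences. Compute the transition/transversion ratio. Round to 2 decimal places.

41.25

R = 495/12 = 41.25.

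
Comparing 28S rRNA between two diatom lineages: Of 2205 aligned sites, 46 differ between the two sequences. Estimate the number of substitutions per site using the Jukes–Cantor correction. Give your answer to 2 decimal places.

p = 46/2205 ≈ 0.020862.
d = −(3/4) ln(1 − 4p/3) = −0.75 ln(1 − 0.027816) = −0.75 ln(0.972184)
  = −0.75 × (-0.028210) = 0.021158 substitutions/site.

0.02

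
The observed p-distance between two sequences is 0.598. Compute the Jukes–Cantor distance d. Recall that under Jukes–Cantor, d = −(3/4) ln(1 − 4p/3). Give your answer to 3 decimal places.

1.197

d = −(3/4) ln(1 − 4p/3) = −0.75 ln(1 − 0.797333) = −0.75 ln(0.202667)
  = −0.75 × (-1.596191) = 1.197143 substitutions/site.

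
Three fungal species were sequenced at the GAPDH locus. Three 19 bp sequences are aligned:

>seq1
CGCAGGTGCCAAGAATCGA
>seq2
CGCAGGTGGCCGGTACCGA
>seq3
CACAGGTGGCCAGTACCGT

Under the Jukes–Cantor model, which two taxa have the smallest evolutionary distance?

seq2 and seq3

seq1–seq2: 5/19 differ, p = 0.263, d = 0.324.
seq1–seq3: 6/19 differ, p = 0.316, d = 0.410.
seq2–seq3: 3/19 differ, p = 0.158, d = 0.177.
The smallest distance is between seq2 and seq3.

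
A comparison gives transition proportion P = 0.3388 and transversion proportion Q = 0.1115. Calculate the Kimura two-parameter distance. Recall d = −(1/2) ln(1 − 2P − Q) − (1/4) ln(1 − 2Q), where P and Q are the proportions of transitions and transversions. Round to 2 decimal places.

0.84

Under the Kimura two-parameter model, d = −½ ln(1 − 2P − Q) − ¼ ln(1 − 2Q).
1 − 2P − Q = 0.2109, giving −½ ln(0.2109) = 0.778186.
1 − 2Q = 0.777, giving −¼ ln(0.777) = 0.063079.
d = 0.778186 + 0.063079 = 0.841265.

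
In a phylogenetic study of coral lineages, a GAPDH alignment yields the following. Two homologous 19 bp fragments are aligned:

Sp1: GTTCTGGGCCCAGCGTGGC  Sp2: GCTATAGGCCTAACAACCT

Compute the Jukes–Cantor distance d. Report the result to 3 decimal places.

The sequences differ at 10 of 19 sites (2, 4, 6, 11, 13, 15, 16, 17, 18, 19), so p = 10/19 ≈ 0.526316.
d = −(3/4) ln(1 − 4p/3) = −0.75 ln(1 − 0.701755) = −0.75 ln(0.298245)
  = −0.75 × (-1.209840) = 0.907380 substitutions/site.

0.907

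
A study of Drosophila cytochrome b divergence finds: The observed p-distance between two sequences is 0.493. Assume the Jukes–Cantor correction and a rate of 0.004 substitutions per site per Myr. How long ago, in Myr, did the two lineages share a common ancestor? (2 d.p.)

100.41

d = −(3/4) ln(1 − 4p/3) = −0.75 ln(1 − 0.657333) = −0.75 ln(0.342667)
  = −0.75 × (-1.070996) = 0.803247 substitutions/site.
Under a molecular clock d = 2μt, so t = d/(2μ) = 0.803247 / (2 × 0.004) = 100.41 Myr.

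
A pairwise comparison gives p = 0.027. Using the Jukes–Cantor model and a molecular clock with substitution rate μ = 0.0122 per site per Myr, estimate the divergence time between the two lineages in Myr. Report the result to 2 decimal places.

1.13

d = −(3/4) ln(1 − 4p/3) = −0.75 ln(1 − 0.036) = −0.75 ln(0.964)
  = −0.75 × (-0.036664) = 0.027498 substitutions/site.
Under a molecular clock d = 2μt, so t = d/(2μ) = 0.027498 / (2 × 0.0122) = 1.13 Myr.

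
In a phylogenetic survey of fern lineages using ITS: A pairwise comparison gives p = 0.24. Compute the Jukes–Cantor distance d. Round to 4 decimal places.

d = −(3/4) ln(1 − 4p/3) = −0.75 ln(1 − 0.32) = −0.75 ln(0.68)
  = −0.75 × (-0.385662) = 0.289247 substitutions/site.

0.2892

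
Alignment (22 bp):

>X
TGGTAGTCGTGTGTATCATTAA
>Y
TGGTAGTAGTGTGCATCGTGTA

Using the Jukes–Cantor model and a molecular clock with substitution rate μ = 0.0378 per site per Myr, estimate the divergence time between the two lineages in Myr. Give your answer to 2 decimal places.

3.58

The sequences differ at 5 of 22 sites (8, 14, 18, 20, 21), so p = 5/22 ≈ 0.227273.
d = −(3/4) ln(1 − 4p/3) = −0.75 ln(1 − 0.303031) = −0.75 ln(0.696969)
  = −0.75 × (-0.361014) = 0.270761 substitutions/site.
Under a molecular clock d = 2μt, so t = d/(2μ) = 0.270761 / (2 × 0.0378) = 3.58 Myr.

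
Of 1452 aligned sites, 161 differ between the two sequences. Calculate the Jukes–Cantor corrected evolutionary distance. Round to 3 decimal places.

p = 161/1452 ≈ 0.110882.
d = −(3/4) ln(1 − 4p/3) = −0.75 ln(1 − 0.147843) = −0.75 ln(0.852157)
  = −0.75 × (-0.159984) = 0.119988 substitutions/site.

0.120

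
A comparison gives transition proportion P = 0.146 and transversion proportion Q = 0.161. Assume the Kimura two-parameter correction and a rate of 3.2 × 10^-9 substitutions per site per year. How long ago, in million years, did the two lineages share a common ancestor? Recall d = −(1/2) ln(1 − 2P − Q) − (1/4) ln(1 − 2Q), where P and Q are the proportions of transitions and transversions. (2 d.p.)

62.31

Under the Kimura two-parameter model, d = −½ ln(1 − 2P − Q) − ¼ ln(1 − 2Q).
1 − 2P − Q = 0.547, giving −½ ln(0.547) = 0.301653.
1 − 2Q = 0.678, giving −¼ ln(0.678) = 0.097152.
d = 0.301653 + 0.097152 = 0.398805.
Under a molecular clock d = 2μt, so t = d/(2μ) = 0.398805 / (2 × 3.2 × 10^-9) = 62.31 million years.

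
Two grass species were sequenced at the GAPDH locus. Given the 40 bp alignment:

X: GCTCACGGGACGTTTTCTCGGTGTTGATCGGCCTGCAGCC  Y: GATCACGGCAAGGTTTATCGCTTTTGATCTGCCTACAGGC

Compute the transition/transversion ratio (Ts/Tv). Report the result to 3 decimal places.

Transitions are A↔G and C↔T; transversions are all other mismatches.
Transitions: 1. Transversions: 9.
R = 1/9 = 0.111111… ≈ 0.111 (to 3 d.p.).

0.111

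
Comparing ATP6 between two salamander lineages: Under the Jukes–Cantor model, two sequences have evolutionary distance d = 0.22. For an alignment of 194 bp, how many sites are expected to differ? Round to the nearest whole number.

37

Invert JC69: p = (3/4)(1 − e^(−4d/3)) = 0.75 × (1 − e^(-0.293333)) = 0.75 × (1 − 0.745774) = 0.190670.
Expected differing sites = pL ≈ 0.190670 × 194 = 36.98998 ≈ 37.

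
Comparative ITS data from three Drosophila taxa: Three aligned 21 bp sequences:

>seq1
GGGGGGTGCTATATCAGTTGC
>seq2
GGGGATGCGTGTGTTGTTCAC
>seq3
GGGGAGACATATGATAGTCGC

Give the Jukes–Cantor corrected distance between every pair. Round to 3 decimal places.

d(seq1,seq2) = 1.076, d(seq1,seq3) = 0.532, d(seq2,seq3) = 0.532

seq1–seq2: 12/21 sites differ → p ≈ 0.571429, d = −0.75 ln(1 − 0.761905) = 1.076314 ≈ 1.076.
seq1–seq3: 8/21 sites differ → p ≈ 0.380952, d = −0.75 ln(1 − 0.507936) = 0.531860 ≈ 0.532.
seq2–seq3: 8/21 sites differ → p ≈ 0.380952, d = −0.75 ln(1 − 0.507936) = 0.531860 ≈ 0.532.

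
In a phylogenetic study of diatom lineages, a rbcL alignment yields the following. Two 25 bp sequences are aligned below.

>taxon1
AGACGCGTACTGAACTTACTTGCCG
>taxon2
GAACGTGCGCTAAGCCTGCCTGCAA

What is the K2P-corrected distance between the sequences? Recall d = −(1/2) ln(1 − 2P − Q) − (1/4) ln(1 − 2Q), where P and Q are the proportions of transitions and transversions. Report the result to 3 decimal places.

Of 25 sites, 11 differences are transitions and 1 are transversions, so P = 11/25 = 0.44 and Q = 1/25 = 0.04.
Under the Kimura two-parameter model, d = −½ ln(1 − 2P − Q) − ¼ ln(1 − 2Q).
1 − 2P − Q = 0.08, giving −½ ln(0.08) = 1.262864.
1 − 2Q = 0.92, giving −¼ ln(0.92) = 0.020845.
d = 1.262864 + 0.020845 = 1.283709.

1.284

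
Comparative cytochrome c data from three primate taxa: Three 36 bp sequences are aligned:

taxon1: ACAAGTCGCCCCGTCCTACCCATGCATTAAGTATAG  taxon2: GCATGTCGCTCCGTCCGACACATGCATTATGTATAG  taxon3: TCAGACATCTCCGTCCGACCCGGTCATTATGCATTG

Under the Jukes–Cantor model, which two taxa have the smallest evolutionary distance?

taxon1 and taxon2

taxon1–taxon2: 6/36 differ, p = 0.167, d = 0.188.
taxon1–taxon3: 14/36 differ, p = 0.389, d = 0.548.
taxon2–taxon3: 12/36 differ, p = 0.333, d = 0.441.
The smallest distance is between taxon1 and taxon2.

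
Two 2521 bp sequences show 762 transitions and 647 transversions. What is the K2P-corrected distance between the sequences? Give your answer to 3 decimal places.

1.167

P = 762/2521 ≈ 0.302261 and Q = 647/2521 ≈ 0.256644.
Under the Kimura two-parameter model, d = −½ ln(1 − 2P − Q) − ¼ ln(1 − 2Q).
1 − 2P − Q = 0.138834, giving −½ ln(0.138834) = 0.987238.
1 − 2Q = 0.486712, giving −¼ ln(0.486712) = 0.180021.
d = 0.987238 + 0.180021 = 1.167259.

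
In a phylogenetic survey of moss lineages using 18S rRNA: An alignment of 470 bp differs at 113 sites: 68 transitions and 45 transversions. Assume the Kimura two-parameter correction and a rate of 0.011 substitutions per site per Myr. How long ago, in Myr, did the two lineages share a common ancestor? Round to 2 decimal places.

P = 68/470 ≈ 0.144681 and Q = 45/470 ≈ 0.095745.
Under the Kimura two-parameter model, d = −½ ln(1 − 2P − Q) − ¼ ln(1 − 2Q).
1 − 2P − Q = 0.614893, giving −½ ln(0.614893) = 0.243154.
1 − 2Q = 0.80851, giving −¼ ln(0.80851) = 0.053141.
d = 0.243154 + 0.053141 = 0.296295.
Under a molecular clock d = 2μt, so t = d/(2μ) = 0.296295 / (2 × 0.011) = 13.47 Myr.

13.47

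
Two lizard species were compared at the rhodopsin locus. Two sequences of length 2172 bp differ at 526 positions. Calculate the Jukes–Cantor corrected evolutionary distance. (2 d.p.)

p = 526/2172 ≈ 0.242173.
d = −(3/4) ln(1 − 4p/3) = −0.75 ln(1 − 0.322897) = −0.75 ln(0.677103)
  = −0.75 × (-0.389932) = 0.292449 substitutions/site.

0.29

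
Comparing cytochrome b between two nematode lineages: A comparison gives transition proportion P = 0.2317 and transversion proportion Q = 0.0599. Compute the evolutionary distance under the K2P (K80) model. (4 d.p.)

Under the Kimura two-parameter model, d = −½ ln(1 − 2P − Q) − ¼ ln(1 − 2Q).
1 − 2P − Q = 0.4767, giving −½ ln(0.4767) = 0.370434.
1 − 2Q = 0.8802, giving −¼ ln(0.8802) = 0.031902.
d = 0.370434 + 0.031902 = 0.402336.

0.4023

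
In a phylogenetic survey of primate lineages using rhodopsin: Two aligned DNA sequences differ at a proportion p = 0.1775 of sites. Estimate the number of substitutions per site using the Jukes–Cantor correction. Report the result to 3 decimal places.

0.203

d = −(3/4) ln(1 − 4p/3) = −0.75 ln(1 − 0.236667) = −0.75 ln(0.763333)
  = −0.75 × (-0.270061) = 0.202546 substitutions/site.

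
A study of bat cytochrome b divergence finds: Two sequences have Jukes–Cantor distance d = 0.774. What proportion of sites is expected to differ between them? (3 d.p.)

p = (3/4)(1 − e^(−4d/3)) = 0.75 × (1 − e^(-1.032)) = 0.75 × (1 − 0.356294) = 0.482780.

0.483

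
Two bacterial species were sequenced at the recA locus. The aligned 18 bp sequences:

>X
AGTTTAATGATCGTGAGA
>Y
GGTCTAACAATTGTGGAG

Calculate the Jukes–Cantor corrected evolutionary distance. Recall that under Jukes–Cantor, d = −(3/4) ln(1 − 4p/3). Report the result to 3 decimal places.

0.673

The sequences differ at 8 of 18 sites (1, 4, 8, 9, 12, 16, 17, 18), so p = 8/18 ≈ 0.444444.
d = −(3/4) ln(1 − 4p/3) = −0.75 ln(1 − 0.592592) = −0.75 ln(0.407408)
  = −0.75 × (-0.897940) = 0.673455 substitutions/site.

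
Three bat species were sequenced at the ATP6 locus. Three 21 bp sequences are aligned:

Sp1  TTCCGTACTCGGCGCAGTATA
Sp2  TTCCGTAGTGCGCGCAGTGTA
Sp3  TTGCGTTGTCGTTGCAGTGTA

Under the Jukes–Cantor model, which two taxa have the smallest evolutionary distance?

Sp1 and Sp2

Sp1–Sp2: 4/21 differ, p = 0.190, d = 0.220.
Sp1–Sp3: 6/21 differ, p = 0.286, d = 0.360.
Sp2–Sp3: 6/21 differ, p = 0.286, d = 0.360.
The smallest distance is between Sp1 and Sp2.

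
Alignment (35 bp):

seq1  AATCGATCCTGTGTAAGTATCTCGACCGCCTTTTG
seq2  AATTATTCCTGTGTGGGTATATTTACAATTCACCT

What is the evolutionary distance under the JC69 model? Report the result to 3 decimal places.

The sequences differ at 17 of 35 sites, so p = 17/35 ≈ 0.485714.
d = −(3/4) ln(1 − 4p/3) = −0.75 ln(1 − 0.647619) = −0.75 ln(0.352381)
  = −0.75 × (-1.043042) = 0.782282 substitutions/site.

0.782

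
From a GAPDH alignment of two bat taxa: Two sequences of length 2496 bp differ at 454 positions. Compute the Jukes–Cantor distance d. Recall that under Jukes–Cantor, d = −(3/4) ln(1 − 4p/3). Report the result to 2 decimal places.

p = 454/2496 ≈ 0.181891.
d = −(3/4) ln(1 − 4p/3) = −0.75 ln(1 − 0.242521) = −0.75 ln(0.757479)
  = −0.75 × (-0.277759) = 0.208319 substitutions/site.

0.21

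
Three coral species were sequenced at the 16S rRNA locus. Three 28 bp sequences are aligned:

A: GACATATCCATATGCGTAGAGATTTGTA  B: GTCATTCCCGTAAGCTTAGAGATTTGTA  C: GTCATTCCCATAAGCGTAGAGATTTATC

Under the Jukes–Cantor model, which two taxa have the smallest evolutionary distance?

A–B: 6/28 differ, p = 0.214, d = 0.252.
A–C: 6/28 differ, p = 0.214, d = 0.252.
B–C: 4/28 differ, p = 0.143, d = 0.158.
The smallest distance is between B and C.

B and C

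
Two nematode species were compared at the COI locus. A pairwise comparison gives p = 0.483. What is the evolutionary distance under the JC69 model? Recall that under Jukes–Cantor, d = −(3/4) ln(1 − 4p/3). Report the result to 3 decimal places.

d = −(3/4) ln(1 − 4p/3) = −0.75 ln(1 − 0.644) = −0.75 ln(0.356)
  = −0.75 × (-1.032825) = 0.774619 substitutions/site.

0.775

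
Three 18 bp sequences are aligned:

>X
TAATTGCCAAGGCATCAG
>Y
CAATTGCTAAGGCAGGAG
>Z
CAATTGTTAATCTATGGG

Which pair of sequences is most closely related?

X and Y

X–Y: 4/18 differ, p = 0.222, d = 0.264.
X–Z: 8/18 differ, p = 0.444, d = 0.673.
Y–Z: 6/18 differ, p = 0.333, d = 0.441.
The smallest distance is between X and Y.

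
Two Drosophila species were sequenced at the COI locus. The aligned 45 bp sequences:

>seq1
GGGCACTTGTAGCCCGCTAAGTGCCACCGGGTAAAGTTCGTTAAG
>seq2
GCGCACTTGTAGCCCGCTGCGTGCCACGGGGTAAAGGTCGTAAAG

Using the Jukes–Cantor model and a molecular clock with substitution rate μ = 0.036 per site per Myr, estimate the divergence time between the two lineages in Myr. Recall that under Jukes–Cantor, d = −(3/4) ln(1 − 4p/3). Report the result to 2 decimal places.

2.04

The sequences differ at 6 of 45 sites (2, 19, 20, 28, 37, 42), so p = 6/45 ≈ 0.133333.
d = −(3/4) ln(1 − 4p/3) = −0.75 ln(1 − 0.177777) = −0.75 ln(0.822223)
  = −0.75 × (-0.195744) = 0.146808 substitutions/site.
Under a molecular clock d = 2μt, so t = d/(2μ) = 0.146808 / (2 × 0.036) = 2.04 Myr.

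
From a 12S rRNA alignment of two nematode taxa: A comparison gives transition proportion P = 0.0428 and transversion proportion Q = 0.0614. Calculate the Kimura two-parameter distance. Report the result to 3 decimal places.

Under the Kimura two-parameter model, d = −½ ln(1 − 2P − Q) − ¼ ln(1 − 2Q).
1 − 2P − Q = 0.853, giving −½ ln(0.853) = 0.079498.
1 − 2Q = 0.8772, giving −¼ ln(0.8772) = 0.032755.
d = 0.079498 + 0.032755 = 0.112253.

0.112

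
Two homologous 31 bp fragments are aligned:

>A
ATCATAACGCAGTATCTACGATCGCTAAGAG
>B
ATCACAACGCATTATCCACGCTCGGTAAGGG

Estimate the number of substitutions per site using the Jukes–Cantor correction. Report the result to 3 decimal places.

The sequences differ at 6 of 31 sites (5, 12, 17, 21, 25, 30), so p = 6/31 ≈ 0.193548.
d = −(3/4) ln(1 − 4p/3) = −0.75 ln(1 − 0.258064) = −0.75 ln(0.741936)
  = −0.75 × (-0.298492) = 0.223869 substitutions/site.

0.224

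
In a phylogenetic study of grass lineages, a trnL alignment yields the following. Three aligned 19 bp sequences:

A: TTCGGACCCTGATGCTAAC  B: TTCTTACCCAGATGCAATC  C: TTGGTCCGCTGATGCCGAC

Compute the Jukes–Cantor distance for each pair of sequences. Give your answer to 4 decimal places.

d(A,B) = 0.3241, d(A,C) = 0.4099, d(B,C) = 0.6181

A–B: 5/19 sites differ → p ≈ 0.263158, d = −0.75 ln(1 − 0.350877) = 0.324100 ≈ 0.3241.
A–C: 6/19 sites differ → p ≈ 0.315789, d = −0.75 ln(1 − 0.421052) = 0.409907 ≈ 0.4099.
B–C: 8/19 sites differ → p ≈ 0.421053, d = −0.75 ln(1 − 0.561404) = 0.618132 ≈ 0.6181.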